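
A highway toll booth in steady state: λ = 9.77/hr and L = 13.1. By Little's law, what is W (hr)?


W = L/λ = 13.1/9.77 = 1.3408 hr

Final: 1.3408 hr


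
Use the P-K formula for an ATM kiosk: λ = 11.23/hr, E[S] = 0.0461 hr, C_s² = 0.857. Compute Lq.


ρ = λ·E[S] = 11.23·0.0461 = 0.5177
Lq = ρ²(1+C_s²)/(2(1−ρ)) = 0.2680·(1+0.857)/(2·0.4823)
= 0.2680·1.8570/0.9646 = 0.51598

Final: 0.51598


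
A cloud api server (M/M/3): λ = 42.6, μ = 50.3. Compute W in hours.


a = 0.8469; ρ = 0.2823; P₀ = 0.426144
Lq = P₀·a^c·ρ/(c!(1−ρ)²) = 0.02365
Wq = Lq/λ = 0.02365/42.6 = 0.0005551 hr
W = Wq + 1/μ = 0.0005551 + 0.01988 = 0.02044 hr

Final: 0.02044 hr


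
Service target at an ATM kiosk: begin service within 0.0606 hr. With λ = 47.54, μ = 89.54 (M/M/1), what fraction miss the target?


ρ = 47.54/89.54 = 0.5309
P(Wq > t) = ρ·e^{−(μ−λ)t} = 0.5309·e^{−2.5452}
= 0.5309·0.078457 = 0.041656

Final: 0.041656


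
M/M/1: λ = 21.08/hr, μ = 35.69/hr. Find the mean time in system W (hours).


W = 1/(μ−λ) = 1/(35.69 − 21.08) = 1/14.61 = 0.06845 hr

Final: 0.06845 hr


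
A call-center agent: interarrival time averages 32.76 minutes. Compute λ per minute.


λ = 1/(interarrival time) in consistent units.
1 minute = 1 min, so λ = 1/32.76 = 0.03053 per minute

Final: 0.03053 /min


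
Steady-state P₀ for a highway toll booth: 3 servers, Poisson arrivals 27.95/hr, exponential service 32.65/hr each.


a = λ/μ = 27.95/32.65 = 0.8560; ρ = a/c = 0.2853
Σ_{k=0}^{2} a^k/k! (terms k=0..2) = 1.00000 + 0.85605 + 0.36641 = 2.22246
Tail: a^3/(3!(1−ρ)) = 0.62733/(6·0.7147) = 0.14630
P₀ = 1/(2.22246 + 0.14630) = 1/2.36876 = 0.422162

Final: 0.422162


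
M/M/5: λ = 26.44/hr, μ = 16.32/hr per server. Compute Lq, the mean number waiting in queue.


a = λ/μ = 1.6201; ρ = a/5 = 0.3240
P₀ = 0.197402
Lq = P₀·a^c·ρ / (c!·(1−ρ)²) = 0.197402·11.16109·0.3240/(120·0.45695)
= 0.01302

Final: 0.01302


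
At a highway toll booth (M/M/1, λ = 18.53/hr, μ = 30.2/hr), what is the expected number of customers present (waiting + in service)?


ρ = λ/μ = 18.53/30.2 = 0.6136
L = ρ/(1−ρ) = 0.6136/(1 − 0.6136) = 0.6136/0.3864 = 1.5878

Final: 1.5878


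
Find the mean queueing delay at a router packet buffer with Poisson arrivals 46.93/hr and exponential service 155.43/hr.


ρ = 46.93/155.43 = 0.3019
Wq = ρ/(μ−λ) = 0.3019/(155.43 − 46.93) = 0.3019/108.50 = 0.002783 hr

Final: 0.002783 hr


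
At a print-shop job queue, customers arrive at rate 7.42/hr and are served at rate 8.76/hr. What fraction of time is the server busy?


ρ = λ/μ = 7.42/8.76 = 0.8470

Final: 0.8470


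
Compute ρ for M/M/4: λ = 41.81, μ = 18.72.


ρ = λ/(cμ) = 41.81/(4·18.72) = 41.81/74.88 = 0.5584

Final: 0.5584


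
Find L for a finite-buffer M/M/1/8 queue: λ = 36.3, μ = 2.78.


ρ = 36.3/2.78 = 13.0576
L = ρ[1 − (K+1)ρ^K + Kρ^(K+1)] / [(1−ρ)(1−ρ^(K+1))]
Numerator: 13.0576·(1 − 9·845073791.346612 + 8·11034596628.015114) = 1053367357258.615479
Denominator: (-12.0576)·(-11034596627.015114) = 133050244222.139069
L = 1053367357258.615479/133050244222.139069 = 7.9171

Final: 7.9171


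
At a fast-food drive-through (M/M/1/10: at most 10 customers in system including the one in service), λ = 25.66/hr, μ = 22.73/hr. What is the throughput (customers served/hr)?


ρ = 1.1289; P_K = (1−ρ)ρ^10/(1−ρ^11) = 0.155037
λ_eff = λ(1 − P_K) = 25.66·(1 − 0.155037) = 25.66·0.844963 = 21.6818 /hr

Final: 21.6818 /hr


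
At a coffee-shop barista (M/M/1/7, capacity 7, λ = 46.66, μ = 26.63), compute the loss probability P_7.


ρ = λ/μ = 46.66/26.63 = 1.7522
P_K = (1−ρ)ρ^K/(1−ρ^(K+1)) = (-0.7522·50.700819)/(1 − 88.835908)
= -38.135089/-87.835908 = 0.434163

Final: 0.434163


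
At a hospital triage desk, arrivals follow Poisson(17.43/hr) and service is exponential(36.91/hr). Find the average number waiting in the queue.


ρ = 17.43/36.91 = 0.4722
Lq = ρ²/(1−ρ) = 0.2230/0.5278 = 0.4225

Final: 0.4225


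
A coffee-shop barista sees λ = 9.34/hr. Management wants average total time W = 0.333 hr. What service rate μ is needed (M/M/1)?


W = 1/(μ−λ) ⇒ μ − λ = 1/W = 1/0.333 = 3.0030
μ = λ + 1/W = 9.34 + 3.0030 = 12.3430 per hr

Final: 12.3430 /hr


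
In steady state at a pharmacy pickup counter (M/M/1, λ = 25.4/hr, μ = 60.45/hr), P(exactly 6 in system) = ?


ρ = 25.4/60.45 = 0.4202
P_n = (1−ρ)·ρ^n = (1 − 0.4202)·0.4202^6 = 0.5798·0.005503 = 0.003191

Final: 0.003191


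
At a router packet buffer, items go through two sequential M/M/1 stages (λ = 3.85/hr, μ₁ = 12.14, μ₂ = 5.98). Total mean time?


Each node sees arrival rate λ = 3.85/hr (tandem ⇒ throughput preserved).
W₁ = 1/(μ₁−λ) = 1/(12.14−3.85) = 0.12063 hr
W₂ = 1/(μ₂−λ) = 1/(5.98−3.85) = 0.46948 hr
W_total = W₁ + W₂ = 0.12063 + 0.46948 = 0.59011 hr

Final: 0.59011 hr


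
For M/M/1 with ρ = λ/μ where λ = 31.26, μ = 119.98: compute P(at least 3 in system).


ρ = 31.26/119.98 = 0.2605
P(N ≥ n) = ρ^n = 0.2605^3 = 0.017686

Final: 0.017686


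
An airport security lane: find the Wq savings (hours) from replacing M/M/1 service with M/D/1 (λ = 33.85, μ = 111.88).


ρ = 33.85/111.88 = 0.3026
Wq(M/M/1) = ρ/(μ−λ) = 0.3026/78.03 = 0.003877 hr
Wq(M/D/1) = ρ/(2(μ−λ)) = 0.001939 hr
Savings = 0.003877 − 0.001939 = 0.001939 hr

Final: 0.001939 hr


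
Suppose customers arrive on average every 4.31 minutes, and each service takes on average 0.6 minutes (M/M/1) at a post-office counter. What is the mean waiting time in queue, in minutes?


λ = 60/4.31 = 13.9211 /hr
μ = 60/0.6 = 100.0000 /hr
ρ = λ/μ = 13.9211/100.0000 = 0.1392
Wq = ρ/(μ−λ) = 0.1392/(100.0000−13.9211) = 0.001617 hr
In minutes: 0.001617·60 = 0.09704 min

Final: 0.09704 min


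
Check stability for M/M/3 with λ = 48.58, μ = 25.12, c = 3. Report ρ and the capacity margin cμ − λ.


Total capacity cμ = 3·25.12 = 75.36/hr
ρ = λ/(cμ) = 48.58/75.36 = 0.6446
Stable ⇔ ρ < 1: YES
Spare capacity = cμ − λ = 75.36 − 48.58 = 26.78/hr

Final: ρ = 0.6446; stable; margin = 26.78/hr


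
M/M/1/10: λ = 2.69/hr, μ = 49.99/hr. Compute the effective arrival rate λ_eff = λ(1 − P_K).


ρ = 0.05381; P_K = (1−ρ)ρ^10/(1−ρ^11) = 1.926e-13
λ_eff = λ(1 − P_K) = 2.69·(1 − 1.926e-13) = 2.69·1.000000 = 2.6900 /hr

Final: 2.6900 /hr


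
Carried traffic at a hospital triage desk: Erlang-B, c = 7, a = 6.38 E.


B(7,6.38) = 0.209667 (Erlang-B)
Carried load = a(1 − B) = 6.38·(1 − 0.209667) = 6.38·0.790333 = 5.0423 E

Final: 5.0423 Erlangs


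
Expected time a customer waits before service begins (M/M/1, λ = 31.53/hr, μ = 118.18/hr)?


ρ = 31.53/118.18 = 0.2668
Wq = ρ/(μ−λ) = 0.2668/(118.18 − 31.53) = 0.2668/86.65 = 0.003079 hr

Final: 0.003079 hr


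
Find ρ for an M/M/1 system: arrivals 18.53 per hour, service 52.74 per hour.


ρ = λ/μ = 18.53/52.74 = 0.3513

Final: 0.3513


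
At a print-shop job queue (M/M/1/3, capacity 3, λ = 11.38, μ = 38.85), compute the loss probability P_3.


ρ = λ/μ = 11.38/38.85 = 0.2929
P_K = (1−ρ)ρ^K/(1−ρ^(K+1)) = (0.7071·0.025134)/(1 − 0.007362)
= 0.017771/0.992638 = 0.017903

Final: 0.017903


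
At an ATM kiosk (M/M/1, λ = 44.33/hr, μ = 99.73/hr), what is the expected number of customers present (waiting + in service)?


ρ = λ/μ = 44.33/99.73 = 0.4445
L = ρ/(1−ρ) = 0.4445/(1 − 0.4445) = 0.4445/0.5555 = 0.8002

Final: 0.8002


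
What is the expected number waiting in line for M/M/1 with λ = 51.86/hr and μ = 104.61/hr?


ρ = 51.86/104.61 = 0.4957
Lq = ρ²/(1−ρ) = 0.2458/0.5043 = 0.4874

Final: 0.4874


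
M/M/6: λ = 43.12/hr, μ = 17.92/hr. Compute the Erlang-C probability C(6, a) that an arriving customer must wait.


a = λ/μ = 2.4062; ρ = a/6 = 0.4010
P₀ = 0.089746 (from M/M/c formula)
C(c,a) = [a^c/(c!(1−ρ))]·P₀ = [194.10847/(720·0.5990)]·0.089746
= 0.45011·0.089746 = 0.040395

Final: 0.040395


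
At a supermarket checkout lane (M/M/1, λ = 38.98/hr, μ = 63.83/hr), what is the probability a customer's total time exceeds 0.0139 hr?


W ~ Exponential(μ−λ) for M/M/1.
μ − λ = 63.83 − 38.98 = 24.8500
P(W > t) = e^{−(μ−λ)t} = e^{−0.3454} = 0.707927

Final: 0.707927


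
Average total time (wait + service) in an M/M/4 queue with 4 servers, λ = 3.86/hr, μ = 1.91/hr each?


a = 2.0209; ρ = 0.5052; P₀ = 0.127494
Lq = P₀·a^c·ρ/(c!(1−ρ)²) = 0.18289
Wq = Lq/λ = 0.18289/3.86 = 0.04738 hr
W = Wq + 1/μ = 0.04738 + 0.52356 = 0.57094 hr

Final: 0.57094 hr


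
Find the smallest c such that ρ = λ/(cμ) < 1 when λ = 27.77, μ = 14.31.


Stability requires cμ > λ ⇔ c > λ/μ.
λ/μ = 27.77/14.31 = 1.9406
Minimum integer c = ⌊1.9406⌋ + 1 = 2
Check: 2·14.31 = 28.62 > 27.77, while 1·14.31 = 14.31 ≤ 27.77

Final: 2 servers


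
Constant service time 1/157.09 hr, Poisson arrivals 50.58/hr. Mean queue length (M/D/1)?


ρ = 50.58/157.09 = 0.3220
M/D/1: Lq = ρ²/(2(1−ρ)) = 0.1037/(2·0.6780) = 0.07645

Final: 0.07645


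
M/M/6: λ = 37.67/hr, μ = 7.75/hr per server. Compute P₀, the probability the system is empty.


a = λ/μ = 37.67/7.75 = 4.8606; ρ = a/c = 0.8101
Σ_{k=0}^{5} a^k/k! (terms k=0..5) = 1.00000 + 4.86065 + 11.81294 + 19.13950 + 23.25757 + 22.60936 = 82.68002
Tail: a^6/(6!(1−ρ)) = 13187.53138/(720·0.1899) = 96.45467
P₀ = 1/(82.68002 + 96.45467) = 1/179.13469 = 0.005582

Final: 0.005582


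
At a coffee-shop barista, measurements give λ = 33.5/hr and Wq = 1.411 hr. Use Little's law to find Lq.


Lq = λWq = 33.5·1.411 = 47.2685

Final: 47.2685


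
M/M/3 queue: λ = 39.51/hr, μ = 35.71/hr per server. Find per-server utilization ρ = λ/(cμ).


ρ = λ/(cμ) = 39.51/(3·35.71) = 39.51/107.13 = 0.3688

Final: 0.3688


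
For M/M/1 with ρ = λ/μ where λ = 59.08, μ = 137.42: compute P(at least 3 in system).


ρ = 59.08/137.42 = 0.4299
P(N ≥ n) = ρ^n = 0.4299^3 = 0.079464

Final: 0.079464


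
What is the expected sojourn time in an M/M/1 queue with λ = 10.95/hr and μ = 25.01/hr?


W = 1/(μ−λ) = 1/(25.01 − 10.95) = 1/14.06 = 0.07112 hr

Final: 0.07112 hr


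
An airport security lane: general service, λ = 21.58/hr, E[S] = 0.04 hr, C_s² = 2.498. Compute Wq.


ρ = λ·E[S] = 21.58·0.04 = 0.8632
E[S²] = E[S]²(1+C_s²) = 0.04²·(1+2.498) = 0.005597
Wq = λ·E[S²]/(2(1−ρ)) = 21.58·0.005597/(2·0.1368) = 0.44144 hr

Final: 0.44144 hr


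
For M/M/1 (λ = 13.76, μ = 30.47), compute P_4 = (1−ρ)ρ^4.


ρ = 13.76/30.47 = 0.4516
P_n = (1−ρ)·ρ^n = (1 − 0.4516)·0.4516^4 = 0.5484·0.041590 = 0.022808

Final: 0.022808


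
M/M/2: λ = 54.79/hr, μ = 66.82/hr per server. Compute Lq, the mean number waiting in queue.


a = λ/μ = 0.8200; ρ = a/2 = 0.4100
P₀ = 0.418458
Lq = P₀·a^c·ρ / (c!·(1−ρ)²) = 0.418458·0.67234·0.4100/(2·0.34812)
= 0.16567

Final: 0.16567


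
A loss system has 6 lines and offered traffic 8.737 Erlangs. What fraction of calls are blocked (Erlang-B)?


B(c,a) = (a^c/c!) / Σ_{k=0}^{c} a^k/k!
a^6/6! = 617.790916
Σ terms (k=0..6): 1.00000 + 8.73700 + 38.16758 + 111.15673 + 242.79408 + 424.25838 + 617.79092 = 1443.904696
B = 617.790916/1443.904696 = 0.427861

Final: 0.427861


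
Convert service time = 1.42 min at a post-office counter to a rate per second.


μ = 1/(service time) in consistent units.
1 second = 0.0166667 min, so μ = 0.0166667/1.42 = 0.01174 per second

Final: 0.01174 /sec


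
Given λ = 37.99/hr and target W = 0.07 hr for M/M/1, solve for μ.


W = 1/(μ−λ) ⇒ μ − λ = 1/W = 1/0.07 = 14.2857
μ = λ + 1/W = 37.99 + 14.2857 = 52.2757 per hr

Final: 52.2757 /hr


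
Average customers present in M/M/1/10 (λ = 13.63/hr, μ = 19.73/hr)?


ρ = 13.63/19.73 = 0.6908
L = ρ[1 − (K+1)ρ^K + Kρ^(K+1)] / [(1−ρ)(1−ρ^(K+1))]
Numerator: 0.6908·(1 − 11·0.024756 + 10·0.017102) = 0.620848
Denominator: (0.3092)·(0.982898) = 0.303886
L = 0.620848/0.303886 = 2.0430

Final: 2.0430


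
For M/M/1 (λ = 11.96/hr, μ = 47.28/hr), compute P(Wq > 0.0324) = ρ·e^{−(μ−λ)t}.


ρ = 11.96/47.28 = 0.2530
P(Wq > t) = ρ·e^{−(μ−λ)t} = 0.2530·e^{−1.1444}
= 0.2530·0.318425 = 0.080549

Final: 0.080549


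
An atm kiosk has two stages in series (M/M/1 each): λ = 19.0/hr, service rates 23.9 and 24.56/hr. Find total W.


Each node sees arrival rate λ = 19.0/hr (tandem ⇒ throughput preserved).
W₁ = 1/(μ₁−λ) = 1/(23.9−19.0) = 0.20408 hr
W₂ = 1/(μ₂−λ) = 1/(24.56−19.0) = 0.17986 hr
W_total = W₁ + W₂ = 0.20408 + 0.17986 = 0.38394 hr

Final: 0.38394 hr


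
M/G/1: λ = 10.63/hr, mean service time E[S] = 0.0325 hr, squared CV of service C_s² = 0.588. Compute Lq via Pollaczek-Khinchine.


ρ = λ·E[S] = 10.63·0.0325 = 0.3455
Lq = ρ²(1+C_s²)/(2(1−ρ)) = 0.1194·(1+0.588)/(2·0.6545)
= 0.1194·1.5880/1.3091 = 0.14479

Final: 0.14479


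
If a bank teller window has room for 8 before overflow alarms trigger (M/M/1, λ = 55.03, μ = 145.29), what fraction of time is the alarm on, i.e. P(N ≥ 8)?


ρ = 55.03/145.29 = 0.3788
P(N ≥ n) = ρ^n = 0.3788^8 = 0.0004236

Final: 0.0004236


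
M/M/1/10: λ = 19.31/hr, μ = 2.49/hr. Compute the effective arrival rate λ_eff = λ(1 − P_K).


ρ = 7.7550; P_K = (1−ρ)ρ^10/(1−ρ^11) = 0.871051
λ_eff = λ(1 − P_K) = 19.31·(1 − 0.871051) = 19.31·0.128949 = 2.4900 /hr

Final: 2.4900 /hr


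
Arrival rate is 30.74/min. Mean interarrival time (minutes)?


Mean interarrival time = 1/λ = 1/30.74 minute = 0.03253 minute
In minutes: 0.03253 × 1 = 0.03253 min

Final: 0.03253 min


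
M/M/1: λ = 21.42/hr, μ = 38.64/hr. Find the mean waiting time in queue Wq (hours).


ρ = 21.42/38.64 = 0.5543
Wq = ρ/(μ−λ) = 0.5543/(38.64 − 21.42) = 0.5543/17.22 = 0.03219 hr

Final: 0.03219 hr


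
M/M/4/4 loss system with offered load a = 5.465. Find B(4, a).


B(c,a) = (a^c/c!) / Σ_{k=0}^{c} a^k/k!
a^4/4! = 37.166308
Σ terms (k=0..4): 1.00000 + 5.46500 + 14.93311 + 27.20315 + 37.16631 = 85.767574
B = 37.166308/85.767574 = 0.433338

Final: 0.433338


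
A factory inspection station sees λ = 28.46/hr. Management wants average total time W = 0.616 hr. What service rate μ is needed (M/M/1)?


W = 1/(μ−λ) ⇒ μ − λ = 1/W = 1/0.616 = 1.6234
μ = λ + 1/W = 28.46 + 1.6234 = 30.0834 per hr

Final: 30.0834 /hr


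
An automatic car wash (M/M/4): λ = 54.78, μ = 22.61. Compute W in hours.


a = 2.4228; ρ = 0.6057; P₀ = 0.080844
Lq = P₀·a^c·ρ/(c!(1−ρ)²) = 0.45221
Wq = Lq/λ = 0.45221/54.78 = 0.008255 hr
W = Wq + 1/μ = 0.008255 + 0.04423 = 0.05248 hr

Final: 0.05248 hr


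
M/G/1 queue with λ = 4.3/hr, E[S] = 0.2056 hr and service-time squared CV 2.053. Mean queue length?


ρ = λ·E[S] = 4.3·0.2056 = 0.8841
Lq = ρ²(1+C_s²)/(2(1−ρ)) = 0.7816·(1+2.053)/(2·0.1159)
= 0.7816·3.0530/0.2318 = 10.29252

Final: 10.29252


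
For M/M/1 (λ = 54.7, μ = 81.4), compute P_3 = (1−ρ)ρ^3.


ρ = 54.7/81.4 = 0.6720
P_n = (1−ρ)·ρ^n = (1 − 0.6720)·0.6720^3 = 0.3280·0.303451 = 0.099535

Final: 0.099535


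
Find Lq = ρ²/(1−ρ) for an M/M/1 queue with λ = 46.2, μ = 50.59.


ρ = 46.2/50.59 = 0.9132
Lq = ρ²/(1−ρ) = 0.8340/0.08678 = 9.6107

Final: 9.6107


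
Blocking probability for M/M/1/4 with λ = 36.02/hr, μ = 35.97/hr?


ρ = λ/μ = 36.02/35.97 = 1.0014
P_K = (1−ρ)ρ^K/(1−ρ^(K+1)) = (-0.001390·1.005572)/(1 − 1.006970)
= -0.001398/-0.006970 = 0.200556

Final: 0.200556


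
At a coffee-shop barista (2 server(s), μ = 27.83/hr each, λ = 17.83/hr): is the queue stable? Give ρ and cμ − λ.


Total capacity cμ = 2·27.83 = 55.66/hr
ρ = λ/(cμ) = 17.83/55.66 = 0.3203
Stable ⇔ ρ < 1: YES
Spare capacity = cμ − λ = 55.66 − 17.83 = 37.83/hr

Final: ρ = 0.3203; stable; margin = 37.83/hr


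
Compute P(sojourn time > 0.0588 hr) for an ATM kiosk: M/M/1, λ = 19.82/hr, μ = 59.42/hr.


W ~ Exponential(μ−λ) for M/M/1.
μ − λ = 59.42 − 19.82 = 39.6000
P(W > t) = e^{−(μ−λ)t} = e^{−2.3285} = 0.097444

Final: 0.097444


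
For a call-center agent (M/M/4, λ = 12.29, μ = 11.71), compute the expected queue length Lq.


a = λ/μ = 1.0495; ρ = a/4 = 0.2624
P₀ = 0.349466
Lq = P₀·a^c·ρ / (c!·(1−ρ)²) = 0.349466·1.21333·0.2624/(24·0.54408)
= 0.008520

Final: 0.008520


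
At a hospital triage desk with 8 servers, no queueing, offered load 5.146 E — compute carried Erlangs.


B(8,5.146) = 0.077028 (Erlang-B)
Carried load = a(1 − B) = 5.146·(1 − 0.077028) = 5.146·0.922972 = 4.7496 E

Final: 4.7496 Erlangs


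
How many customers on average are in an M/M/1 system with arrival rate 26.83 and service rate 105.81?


ρ = λ/μ = 26.83/105.81 = 0.2536
L = ρ/(1−ρ) = 0.2536/(1 − 0.2536) = 0.2536/0.7464 = 0.3397

Final: 0.3397


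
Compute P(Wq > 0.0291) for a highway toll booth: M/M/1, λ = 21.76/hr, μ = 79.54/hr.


ρ = 21.76/79.54 = 0.2736
P(Wq > t) = ρ·e^{−(μ−λ)t} = 0.2736·e^{−1.6814}
= 0.2736·0.186114 = 0.050916

Final: 0.050916


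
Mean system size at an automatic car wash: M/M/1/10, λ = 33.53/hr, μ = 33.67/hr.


ρ = 33.53/33.67 = 0.9958
L = ρ[1 − (K+1)ρ^K + Kρ^(K+1)] / [(1−ρ)(1−ρ^(K+1))]
Numerator: 0.9958·(1 − 11·0.959189 + 10·0.955201) = 0.0009236
Denominator: (0.004158)·(0.044799) = 0.0001863
L = 0.0009236/0.0001863 = 4.9583

Final: 4.9583


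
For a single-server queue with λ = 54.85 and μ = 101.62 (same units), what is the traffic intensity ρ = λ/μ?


ρ = λ/μ = 54.85/101.62 = 0.5398

Final: 0.5398


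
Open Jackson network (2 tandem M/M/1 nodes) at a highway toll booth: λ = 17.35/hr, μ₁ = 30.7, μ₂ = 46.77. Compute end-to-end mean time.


Each node sees arrival rate λ = 17.35/hr (tandem ⇒ throughput preserved).
W₁ = 1/(μ₁−λ) = 1/(30.7−17.35) = 0.07491 hr
W₂ = 1/(μ₂−λ) = 1/(46.77−17.35) = 0.03399 hr
W_total = W₁ + W₂ = 0.07491 + 0.03399 = 0.10890 hr

Final: 0.10890 hr


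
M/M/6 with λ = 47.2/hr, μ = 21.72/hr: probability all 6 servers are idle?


a = λ/μ = 47.2/21.72 = 2.1731; ρ = a/c = 0.3622
Σ_{k=0}^{5} a^k/k! (terms k=0..5) = 1.00000 + 2.17311 + 2.36121 + 1.71039 + 0.92922 + 0.40386 = 8.57779
Tail: a^6/(6!(1−ρ)) = 105.31569/(720·0.6378) = 0.22933
P₀ = 1/(8.57779 + 0.22933) = 1/8.80712 = 0.113544

Final: 0.113544


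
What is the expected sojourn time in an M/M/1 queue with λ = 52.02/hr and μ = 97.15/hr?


W = 1/(μ−λ) = 1/(97.15 − 52.02) = 1/45.13 = 0.02216 hr

Final: 0.02216 hr


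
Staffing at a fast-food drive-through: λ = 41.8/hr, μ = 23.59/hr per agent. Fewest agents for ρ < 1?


Stability requires cμ > λ ⇔ c > λ/μ.
λ/μ = 41.8/23.59 = 1.7719
Minimum integer c = ⌊1.7719⌋ + 1 = 2
Check: 2·23.59 = 47.18 > 41.8, while 1·23.59 = 23.59 ≤ 41.8

Final: 2 servers


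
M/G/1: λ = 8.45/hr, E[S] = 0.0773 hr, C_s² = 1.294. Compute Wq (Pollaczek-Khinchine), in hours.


ρ = λ·E[S] = 8.45·0.0773 = 0.6532
E[S²] = E[S]²(1+C_s²) = 0.0773²·(1+1.294) = 0.013707
Wq = λ·E[S²]/(2(1−ρ)) = 8.45·0.013707/(2·0.3468) = 0.16699 hr

Final: 0.16699 hr


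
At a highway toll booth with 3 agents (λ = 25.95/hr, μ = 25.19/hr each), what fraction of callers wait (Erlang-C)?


a = λ/μ = 1.0302; ρ = a/3 = 0.3434
P₀ = 0.352324 (from M/M/c formula)
C(c,a) = [a^c/(c!(1−ρ))]·P₀ = [1.09327/(6·0.6566)]·0.352324
= 0.27750·0.352324 = 0.097771

Final: 0.097771


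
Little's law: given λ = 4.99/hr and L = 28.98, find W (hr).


W = L/λ = 28.98/4.99 = 5.8076 hr

Final: 5.8076 hr


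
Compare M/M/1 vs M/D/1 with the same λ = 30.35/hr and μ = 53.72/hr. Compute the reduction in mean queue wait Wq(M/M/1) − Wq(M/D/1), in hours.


ρ = 30.35/53.72 = 0.5650
Wq(M/M/1) = ρ/(μ−λ) = 0.5650/23.37 = 0.02417 hr
Wq(M/D/1) = ρ/(2(μ−λ)) = 0.01209 hr
Savings = 0.02417 − 0.01209 = 0.01209 hr

Final: 0.01209 hr


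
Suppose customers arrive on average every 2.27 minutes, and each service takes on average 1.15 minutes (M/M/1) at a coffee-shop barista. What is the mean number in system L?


λ = 60/2.27 = 26.4317 /hr
μ = 60/1.15 = 52.1739 /hr
ρ = λ/μ = 26.4317/52.1739 = 0.5066
L = ρ/(1−ρ) = 0.5066/0.4934 = 1.0268

Final: 1.0268


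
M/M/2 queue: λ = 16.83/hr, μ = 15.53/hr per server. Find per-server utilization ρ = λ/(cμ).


ρ = λ/(cμ) = 16.83/(2·15.53) = 16.83/31.06 = 0.5419

Final: 0.5419


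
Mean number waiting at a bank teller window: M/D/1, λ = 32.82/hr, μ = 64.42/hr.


ρ = 32.82/64.42 = 0.5095
M/D/1: Lq = ρ²/(2(1−ρ)) = 0.2596/(2·0.4905) = 0.26457

Final: 0.26457


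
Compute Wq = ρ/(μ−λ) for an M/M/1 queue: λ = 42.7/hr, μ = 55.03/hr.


ρ = 42.7/55.03 = 0.7759
Wq = ρ/(μ−λ) = 0.7759/(55.03 − 42.7) = 0.7759/12.33 = 0.06293 hr

Final: 0.06293 hr


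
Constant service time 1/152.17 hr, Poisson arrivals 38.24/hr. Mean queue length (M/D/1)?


ρ = 38.24/152.17 = 0.2513
M/D/1: Lq = ρ²/(2(1−ρ)) = 0.06315/(2·0.7487) = 0.04217

Final: 0.04217


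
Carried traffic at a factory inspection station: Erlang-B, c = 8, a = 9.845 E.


B(8,9.845) = 0.331008 (Erlang-B)
Carried load = a(1 − B) = 9.845·(1 − 0.331008) = 9.845·0.668992 = 6.5862 E

Final: 6.5862 Erlangs


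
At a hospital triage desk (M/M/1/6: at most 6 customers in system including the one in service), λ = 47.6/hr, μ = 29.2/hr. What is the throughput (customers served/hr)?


ρ = 1.6301; P_K = (1−ρ)ρ^6/(1−ρ^7) = 0.399619
λ_eff = λ(1 − P_K) = 47.6·(1 − 0.399619) = 47.6·0.600381 = 28.5782 /hr

Final: 28.5782 /hr


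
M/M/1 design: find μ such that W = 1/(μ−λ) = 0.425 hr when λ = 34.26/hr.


W = 1/(μ−λ) ⇒ μ − λ = 1/W = 1/0.425 = 2.3529
μ = λ + 1/W = 34.26 + 2.3529 = 36.6129 per hr

Final: 36.6129 /hr


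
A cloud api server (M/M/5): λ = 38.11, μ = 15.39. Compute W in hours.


a = 2.4763; ρ = 0.4953; P₀ = 0.082122
Lq = P₀·a^c·ρ/(c!(1−ρ)²) = 0.12387
Wq = Lq/λ = 0.12387/38.11 = 0.003250 hr
W = Wq + 1/μ = 0.003250 + 0.06498 = 0.06823 hr

Final: 0.06823 hr


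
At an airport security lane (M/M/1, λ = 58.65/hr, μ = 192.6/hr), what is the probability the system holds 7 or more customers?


ρ = 58.65/192.6 = 0.3045
P(N ≥ n) = ρ^n = 0.3045^7 = 0.0002428

Final: 0.0002428


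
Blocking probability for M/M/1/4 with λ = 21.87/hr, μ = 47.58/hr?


ρ = λ/μ = 21.87/47.58 = 0.4596
P_K = (1−ρ)ρ^K/(1−ρ^(K+1)) = (0.5404·0.044637)/(1 − 0.020517)
= 0.024120/0.979483 = 0.024625

Final: 0.024625


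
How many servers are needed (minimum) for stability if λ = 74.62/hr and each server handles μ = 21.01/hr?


Stability requires cμ > λ ⇔ c > λ/μ.
λ/μ = 74.62/21.01 = 3.5516
Minimum integer c = ⌊3.5516⌋ + 1 = 4
Check: 4·21.01 = 84.04 > 74.62, while 3·21.01 = 63.03 ≤ 74.62

Final: 4 servers


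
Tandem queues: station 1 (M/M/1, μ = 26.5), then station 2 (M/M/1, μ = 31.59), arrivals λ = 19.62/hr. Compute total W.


Each node sees arrival rate λ = 19.62/hr (tandem ⇒ throughput preserved).
W₁ = 1/(μ₁−λ) = 1/(26.5−19.62) = 0.14535 hr
W₂ = 1/(μ₂−λ) = 1/(31.59−19.62) = 0.08354 hr
W_total = W₁ + W₂ = 0.14535 + 0.08354 = 0.22889 hr

Final: 0.22889 hr


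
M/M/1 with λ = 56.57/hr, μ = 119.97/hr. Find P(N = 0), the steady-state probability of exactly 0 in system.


ρ = 56.57/119.97 = 0.4715
P_n = (1−ρ)·ρ^n = (1 − 0.4715)·0.4715^0 = 0.5285·1.000000 = 0.528465

Final: 0.528465


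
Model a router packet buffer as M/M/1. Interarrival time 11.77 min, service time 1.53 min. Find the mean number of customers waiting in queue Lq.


λ = 60/11.77 = 5.0977 /hr
μ = 60/1.53 = 39.2157 /hr
ρ = λ/μ = 5.0977/39.2157 = 0.1300
Lq = ρ²/(1−ρ) = 0.01690/0.8700 = 0.01942

Final: 0.01942


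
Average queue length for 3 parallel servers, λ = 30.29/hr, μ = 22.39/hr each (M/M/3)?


a = λ/μ = 1.3528; ρ = a/3 = 0.4509
P₀ = 0.248788
Lq = P₀·a^c·ρ / (c!·(1−ρ)²) = 0.248788·2.47591·0.4509/(6·0.30146)
= 0.15357

Final: 0.15357


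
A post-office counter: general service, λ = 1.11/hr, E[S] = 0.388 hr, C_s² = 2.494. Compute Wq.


ρ = λ·E[S] = 1.11·0.388 = 0.4307
E[S²] = E[S]²(1+C_s²) = 0.388²·(1+2.494) = 0.526001
Wq = λ·E[S²]/(2(1−ρ)) = 1.11·0.526001/(2·0.5693) = 0.51277 hr

Final: 0.51277 hr


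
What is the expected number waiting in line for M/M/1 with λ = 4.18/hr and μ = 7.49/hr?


ρ = 4.18/7.49 = 0.5581
Lq = ρ²/(1−ρ) = 0.3115/0.4419 = 0.7048

Final: 0.7048


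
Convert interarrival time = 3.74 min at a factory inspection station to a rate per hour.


λ = 1/(interarrival time) in consistent units.
1 hour = 60 min, so λ = 60/3.74 = 16.0428 per hour

Final: 16.0428 /hr


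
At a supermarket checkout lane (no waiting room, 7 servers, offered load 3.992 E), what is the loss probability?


B(c,a) = (a^c/c!) / Σ_{k=0}^{c} a^k/k!
a^7/7! = 3.205555
Σ terms (k=0..7): 1.00000 + 3.99200 + 7.96803 + 10.60279 + 10.58159 + 8.44834 + 5.62096 + 3.20555 = 51.419274
B = 3.205555/51.419274 = 0.062342

Final: 0.062342


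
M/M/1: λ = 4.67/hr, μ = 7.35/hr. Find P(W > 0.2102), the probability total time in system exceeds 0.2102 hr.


W ~ Exponential(μ−λ) for M/M/1.
μ − λ = 7.35 − 4.67 = 2.6800
P(W > t) = e^{−(μ−λ)t} = e^{−0.5633} = 0.569307

Final: 0.569307


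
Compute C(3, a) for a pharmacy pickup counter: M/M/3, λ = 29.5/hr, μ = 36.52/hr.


a = λ/μ = 0.8078; ρ = a/3 = 0.2693
P₀ = 0.443608 (from M/M/c formula)
C(c,a) = [a^c/(c!(1−ρ))]·P₀ = [0.52708/(6·0.7307)]·0.443608
= 0.12022·0.443608 = 0.053328

Final: 0.053328


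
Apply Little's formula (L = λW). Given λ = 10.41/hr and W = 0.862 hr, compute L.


L = λW = 10.41·0.862 = 8.9734

Final: 8.9734


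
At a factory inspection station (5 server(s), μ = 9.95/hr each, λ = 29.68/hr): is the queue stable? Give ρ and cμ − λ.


Total capacity cμ = 5·9.95 = 49.75/hr
ρ = λ/(cμ) = 29.68/49.75 = 0.5966
Stable ⇔ ρ < 1: YES
Spare capacity = cμ − λ = 49.75 − 29.68 = 20.07/hr

Final: ρ = 0.5966; stable; margin = 20.07/hr


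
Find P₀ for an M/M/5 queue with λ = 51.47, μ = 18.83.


a = λ/μ = 51.47/18.83 = 2.7334; ρ = a/c = 0.5467
Σ_{k=0}^{4} a^k/k! (terms k=0..4) = 1.00000 + 2.73340 + 3.73575 + 3.40377 + 2.32597 = 13.19889
Tail: a^5/(5!(1−ρ)) = 152.58760/(120·0.4533) = 2.80501
P₀ = 1/(13.19889 + 2.80501) = 1/16.00390 = 0.062485

Final: 0.062485


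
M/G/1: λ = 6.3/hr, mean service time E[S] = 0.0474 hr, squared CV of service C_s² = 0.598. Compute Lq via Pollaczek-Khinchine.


ρ = λ·E[S] = 6.3·0.0474 = 0.2986
Lq = ρ²(1+C_s²)/(2(1−ρ)) = 0.08917·(1+0.598)/(2·0.7014)
= 0.08917·1.5980/1.4028 = 0.10159

Final: 0.10159


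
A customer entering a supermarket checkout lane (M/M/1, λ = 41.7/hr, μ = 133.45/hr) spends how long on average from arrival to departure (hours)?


W = 1/(μ−λ) = 1/(133.45 − 41.7) = 1/91.75 = 0.01090 hr

Final: 0.01090 hr


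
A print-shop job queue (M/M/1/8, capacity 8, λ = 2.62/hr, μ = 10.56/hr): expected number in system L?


ρ = 2.62/10.56 = 0.2481
L = ρ[1 − (K+1)ρ^K + Kρ^(K+1)] / [(1−ρ)(1−ρ^(K+1))]
Numerator: 0.2481·(1 − 9·0.00001436 + 8·0.000003562) = 0.248081
Denominator: (0.7519)·(0.999996) = 0.751891
L = 0.248081/0.751891 = 0.3299

Final: 0.3299


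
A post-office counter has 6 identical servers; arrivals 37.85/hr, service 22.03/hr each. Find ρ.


ρ = λ/(cμ) = 37.85/(6·22.03) = 37.85/132.18 = 0.2864

Final: 0.2864


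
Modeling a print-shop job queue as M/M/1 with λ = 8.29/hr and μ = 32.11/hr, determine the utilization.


ρ = λ/μ = 8.29/32.11 = 0.2582

Final: 0.2582


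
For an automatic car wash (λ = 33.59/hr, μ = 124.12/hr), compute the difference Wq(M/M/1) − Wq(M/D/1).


ρ = 33.59/124.12 = 0.2706
Wq(M/M/1) = ρ/(μ−λ) = 0.2706/90.53 = 0.002989 hr
Wq(M/D/1) = ρ/(2(μ−λ)) = 0.001495 hr
Savings = 0.002989 − 0.001495 = 0.001495 hr

Final: 0.001495 hr


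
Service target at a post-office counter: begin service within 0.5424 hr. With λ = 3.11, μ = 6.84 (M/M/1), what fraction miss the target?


ρ = 3.11/6.84 = 0.4547
P(Wq > t) = ρ·e^{−(μ−λ)t} = 0.4547·e^{−2.0232}
= 0.4547·0.132238 = 0.060126

Final: 0.060126


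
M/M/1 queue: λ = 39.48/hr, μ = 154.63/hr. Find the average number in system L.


ρ = λ/μ = 39.48/154.63 = 0.2553
L = ρ/(1−ρ) = 0.2553/(1 − 0.2553) = 0.2553/0.7447 = 0.3429

Final: 0.3429


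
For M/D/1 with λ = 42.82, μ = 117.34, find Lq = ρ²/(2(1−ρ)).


ρ = 42.82/117.34 = 0.3649
M/D/1: Lq = ρ²/(2(1−ρ)) = 0.1332/(2·0.6351) = 0.10484

Final: 0.10484


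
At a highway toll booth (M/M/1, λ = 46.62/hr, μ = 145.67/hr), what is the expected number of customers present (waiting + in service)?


ρ = λ/μ = 46.62/145.67 = 0.3200
L = ρ/(1−ρ) = 0.3200/(1 − 0.3200) = 0.3200/0.6800 = 0.4707

Final: 0.4707


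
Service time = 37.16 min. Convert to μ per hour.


μ = 1/(service time) in consistent units.
1 hour = 60 min, so μ = 60/37.16 = 1.6146 per hour

Final: 1.6146 /hr


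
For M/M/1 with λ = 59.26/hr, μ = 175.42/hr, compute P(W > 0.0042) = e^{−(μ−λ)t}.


W ~ Exponential(μ−λ) for M/M/1.
μ − λ = 175.42 − 59.26 = 116.1600
P(W > t) = e^{−(μ−λ)t} = e^{−0.4879} = 0.613931

Final: 0.613931


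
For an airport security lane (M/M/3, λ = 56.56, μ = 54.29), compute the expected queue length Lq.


a = λ/μ = 1.0418; ρ = a/3 = 0.3473
P₀ = 0.348041
Lq = P₀·a^c·ρ / (c!·(1−ρ)²) = 0.348041·1.13076·0.3473/(6·0.42606)
= 0.05346

Final: 0.05346


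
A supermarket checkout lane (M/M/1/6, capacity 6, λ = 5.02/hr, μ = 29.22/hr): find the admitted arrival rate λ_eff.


ρ = 0.1718; P_K = (1−ρ)ρ^6/(1−ρ^7) = 0.00002130
λ_eff = λ(1 − P_K) = 5.02·(1 − 0.00002130) = 5.02·0.999979 = 5.0199 /hr

Final: 5.0199 /hr


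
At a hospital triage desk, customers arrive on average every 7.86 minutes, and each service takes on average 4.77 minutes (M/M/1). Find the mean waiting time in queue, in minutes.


λ = 60/7.86 = 7.6336 /hr
μ = 60/4.77 = 12.5786 /hr
ρ = λ/μ = 7.6336/12.5786 = 0.6069
Wq = ρ/(μ−λ) = 0.6069/(12.5786−7.6336) = 0.12272 hr
In minutes: 0.12272·60 = 7.363 min

Final: 7.363 min


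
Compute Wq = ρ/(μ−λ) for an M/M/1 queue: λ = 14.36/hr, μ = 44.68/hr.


ρ = 14.36/44.68 = 0.3214
Wq = ρ/(μ−λ) = 0.3214/(44.68 − 14.36) = 0.3214/30.32 = 0.01060 hr

Final: 0.01060 hr


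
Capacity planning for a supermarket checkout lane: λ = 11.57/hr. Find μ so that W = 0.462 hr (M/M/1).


W = 1/(μ−λ) ⇒ μ − λ = 1/W = 1/0.462 = 2.1645
μ = λ + 1/W = 11.57 + 2.1645 = 13.7345 per hr

Final: 13.7345 /hr


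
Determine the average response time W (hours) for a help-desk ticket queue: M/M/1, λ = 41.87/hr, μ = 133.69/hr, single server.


W = 1/(μ−λ) = 1/(133.69 − 41.87) = 1/91.82 = 0.01089 hr

Final: 0.01089 hr


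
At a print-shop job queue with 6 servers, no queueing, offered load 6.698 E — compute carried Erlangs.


B(6,6.698) = 0.312102 (Erlang-B)
Carried load = a(1 − B) = 6.698·(1 − 0.312102) = 6.698·0.687898 = 4.6075 E

Final: 4.6075 Erlangs


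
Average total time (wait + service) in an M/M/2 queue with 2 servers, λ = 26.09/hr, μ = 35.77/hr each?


a = 0.7294; ρ = 0.3647; P₀ = 0.465533
Lq = P₀·a^c·ρ/(c!(1−ρ)²) = 0.11189
Wq = Lq/λ = 0.11189/26.09 = 0.004289 hr
W = Wq + 1/μ = 0.004289 + 0.02796 = 0.03224 hr

Final: 0.03224 hr


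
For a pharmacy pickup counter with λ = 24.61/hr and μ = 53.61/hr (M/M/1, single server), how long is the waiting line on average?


ρ = 24.61/53.61 = 0.4591
Lq = ρ²/(1−ρ) = 0.2107/0.5409 = 0.3896

Final: 0.3896


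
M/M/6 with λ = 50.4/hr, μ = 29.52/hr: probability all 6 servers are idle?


a = λ/μ = 50.4/29.52 = 1.7073; ρ = a/c = 0.2846
Σ_{k=0}^{5} a^k/k! (terms k=0..5) = 1.00000 + 1.70732 + 1.45747 + 0.82945 + 0.35403 + 0.12089 = 5.46916
Tail: a^6/(6!(1−ρ)) = 24.76767/(720·0.7154) = 0.04808
P₀ = 1/(5.46916 + 0.04808) = 1/5.51724 = 0.181250

Final: 0.181250


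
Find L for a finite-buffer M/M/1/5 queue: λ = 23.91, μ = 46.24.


ρ = 23.91/46.24 = 0.5171
L = ρ[1 − (K+1)ρ^K + Kρ^(K+1)] / [(1−ρ)(1−ρ^(K+1))]
Numerator: 0.5171·(1 − 6·0.036967 + 5·0.019115) = 0.451816
Denominator: (0.4829)·(0.980885) = 0.473684
L = 0.451816/0.473684 = 0.9538

Final: 0.9538


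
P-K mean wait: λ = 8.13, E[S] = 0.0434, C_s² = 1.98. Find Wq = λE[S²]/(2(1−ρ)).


ρ = λ·E[S] = 8.13·0.0434 = 0.3528
E[S²] = E[S]²(1+C_s²) = 0.0434²·(1+1.98) = 0.005613
Wq = λ·E[S²]/(2(1−ρ)) = 8.13·0.005613/(2·0.6472) = 0.03526 hr

Final: 0.03526 hr


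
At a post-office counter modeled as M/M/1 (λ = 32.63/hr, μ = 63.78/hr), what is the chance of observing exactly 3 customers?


ρ = 32.63/63.78 = 0.5116
P_n = (1−ρ)·ρ^n = (1 − 0.5116)·0.5116^3 = 0.4884·0.133905 = 0.065399

Final: 0.065399


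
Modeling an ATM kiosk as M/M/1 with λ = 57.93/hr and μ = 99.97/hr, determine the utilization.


ρ = λ/μ = 57.93/99.97 = 0.5795

Final: 0.5795


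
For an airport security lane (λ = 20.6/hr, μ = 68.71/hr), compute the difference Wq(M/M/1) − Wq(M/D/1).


ρ = 20.6/68.71 = 0.2998
Wq(M/M/1) = ρ/(μ−λ) = 0.2998/48.11 = 0.006232 hr
Wq(M/D/1) = ρ/(2(μ−λ)) = 0.003116 hr
Savings = 0.006232 − 0.003116 = 0.003116 hr

Final: 0.003116 hr


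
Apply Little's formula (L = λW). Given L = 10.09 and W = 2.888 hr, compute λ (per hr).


λ = L/W = 10.09/2.888 = 3.4938 /hr

Final: 3.4938 /hr


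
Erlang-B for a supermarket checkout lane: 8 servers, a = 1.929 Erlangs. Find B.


B(c,a) = (a^c/c!) / Σ_{k=0}^{c} a^k/k!
a^8/8! = 0.004755
Σ terms (k=0..8): 1.00000 + 1.92900 + 1.86052 + 1.19631 + 0.57692 + 0.22258 + 0.07156 + 0.01972 + 0.004755 = 6.881367
B = 0.004755/6.881367 = 0.0006910

Final: 0.0006910


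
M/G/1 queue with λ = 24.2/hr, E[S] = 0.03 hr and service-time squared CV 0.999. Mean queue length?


ρ = λ·E[S] = 24.2·0.03 = 0.7260
Lq = ρ²(1+C_s²)/(2(1−ρ)) = 0.5271·(1+0.999)/(2·0.2740)
= 0.5271·1.9990/0.5480 = 1.92267

Final: 1.92267


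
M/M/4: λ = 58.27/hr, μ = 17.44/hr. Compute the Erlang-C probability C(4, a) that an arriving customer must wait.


a = λ/μ = 3.3412; ρ = a/4 = 0.8353
P₀ = 0.020980 (from M/M/c formula)
C(c,a) = [a^c/(c!(1−ρ))]·P₀ = [124.62184/(24·0.1647)]·0.020980
= 31.52603·0.020980 = 0.661403

Final: 0.661403


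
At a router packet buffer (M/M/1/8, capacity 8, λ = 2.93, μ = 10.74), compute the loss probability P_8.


ρ = λ/μ = 2.93/10.74 = 0.2728
P_K = (1−ρ)ρ^K/(1−ρ^(K+1)) = (0.7272·0.00003068)/(1 − 0.000008371)
= 0.00002231/0.999992 = 0.00002231

Final: 0.00002231


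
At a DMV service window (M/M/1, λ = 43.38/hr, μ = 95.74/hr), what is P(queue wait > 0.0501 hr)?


ρ = 43.38/95.74 = 0.4531
P(Wq > t) = ρ·e^{−(μ−λ)t} = 0.4531·e^{−2.6232}
= 0.4531·0.072568 = 0.032881

Final: 0.032881


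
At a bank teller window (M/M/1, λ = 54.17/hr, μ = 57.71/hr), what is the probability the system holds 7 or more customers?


ρ = 54.17/57.71 = 0.9387
P(N ≥ n) = ρ^n = 0.9387^7 = 0.642029

Final: 0.642029


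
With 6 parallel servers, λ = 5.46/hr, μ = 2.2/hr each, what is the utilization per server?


ρ = λ/(cμ) = 5.46/(6·2.2) = 5.46/13.20 = 0.4136

Final: 0.4136


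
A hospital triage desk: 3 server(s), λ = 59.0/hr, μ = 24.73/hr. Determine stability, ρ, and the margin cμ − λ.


Total capacity cμ = 3·24.73 = 74.19/hr
ρ = λ/(cμ) = 59.0/74.19 = 0.7953
Stable ⇔ ρ < 1: YES
Spare capacity = cμ − λ = 74.19 − 59.0 = 15.19/hr

Final: ρ = 0.7953; stable; margin = 15.19/hr


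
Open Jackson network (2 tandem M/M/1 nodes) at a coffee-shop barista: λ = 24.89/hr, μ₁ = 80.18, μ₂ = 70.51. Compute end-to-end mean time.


Each node sees arrival rate λ = 24.89/hr (tandem ⇒ throughput preserved).
W₁ = 1/(μ₁−λ) = 1/(80.18−24.89) = 0.01809 hr
W₂ = 1/(μ₂−λ) = 1/(70.51−24.89) = 0.02192 hr
W_total = W₁ + W₂ = 0.01809 + 0.02192 = 0.04001 hr

Final: 0.04001 hr


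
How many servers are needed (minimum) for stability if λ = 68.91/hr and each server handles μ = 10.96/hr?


Stability requires cμ > λ ⇔ c > λ/μ.
λ/μ = 68.91/10.96 = 6.2874
Minimum integer c = ⌊6.2874⌋ + 1 = 7
Check: 7·10.96 = 76.72 > 68.91, while 6·10.96 = 65.76 ≤ 68.91

Final: 7 servers


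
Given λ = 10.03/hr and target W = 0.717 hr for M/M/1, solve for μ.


W = 1/(μ−λ) ⇒ μ − λ = 1/W = 1/0.717 = 1.3947
μ = λ + 1/W = 10.03 + 1.3947 = 11.4247 per hr

Final: 11.4247 /hr


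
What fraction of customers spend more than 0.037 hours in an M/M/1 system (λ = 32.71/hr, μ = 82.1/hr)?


W ~ Exponential(μ−λ) for M/M/1.
μ − λ = 82.1 − 32.71 = 49.3900
P(W > t) = e^{−(μ−λ)t} = e^{−1.8274} = 0.160826

Final: 0.160826


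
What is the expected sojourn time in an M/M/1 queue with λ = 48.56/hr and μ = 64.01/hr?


W = 1/(μ−λ) = 1/(64.01 − 48.56) = 1/15.45 = 0.06472 hr

Final: 0.06472 hr


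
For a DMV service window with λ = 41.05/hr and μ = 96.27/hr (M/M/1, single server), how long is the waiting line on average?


ρ = 41.05/96.27 = 0.4264
Lq = ρ²/(1−ρ) = 0.1818/0.5736 = 0.3170

Final: 0.3170


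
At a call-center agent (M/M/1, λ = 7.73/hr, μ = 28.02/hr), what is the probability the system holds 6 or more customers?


ρ = 7.73/28.02 = 0.2759
P(N ≥ n) = ρ^n = 0.2759^6 = 0.0004408

Final: 0.0004408


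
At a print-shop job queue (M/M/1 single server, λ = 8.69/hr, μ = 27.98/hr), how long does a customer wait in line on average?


ρ = 8.69/27.98 = 0.3106
Wq = ρ/(μ−λ) = 0.3106/(27.98 − 8.69) = 0.3106/19.29 = 0.01610 hr

Final: 0.01610 hr


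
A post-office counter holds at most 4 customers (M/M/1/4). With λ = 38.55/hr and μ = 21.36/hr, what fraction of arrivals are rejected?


ρ = λ/μ = 38.55/21.36 = 1.8048
P_K = (1−ρ)ρ^K/(1−ρ^(K+1)) = (-0.8048·10.609442)/(1 − 19.147658)
= -8.538217/-18.147658 = 0.470486

Final: 0.470486


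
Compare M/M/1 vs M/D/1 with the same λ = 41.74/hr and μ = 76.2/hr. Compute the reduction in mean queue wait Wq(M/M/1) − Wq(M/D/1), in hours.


ρ = 41.74/76.2 = 0.5478
Wq(M/M/1) = ρ/(μ−λ) = 0.5478/34.46 = 0.01590 hr
Wq(M/D/1) = ρ/(2(μ−λ)) = 0.007948 hr
Savings = 0.01590 − 0.007948 = 0.007948 hr

Final: 0.007948 hr


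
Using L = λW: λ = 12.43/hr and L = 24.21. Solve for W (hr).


W = L/λ = 24.21/12.43 = 1.9477 hr

Final: 1.9477 hr


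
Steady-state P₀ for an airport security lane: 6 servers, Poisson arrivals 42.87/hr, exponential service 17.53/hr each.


a = λ/μ = 42.87/17.53 = 2.4455; ρ = a/c = 0.4076
Σ_{k=0}^{5} a^k/k! (terms k=0..5) = 1.00000 + 2.44552 + 2.99029 + 2.43761 + 1.49030 + 0.72891 = 11.09264
Tail: a^6/(6!(1−ρ)) = 213.90917/(720·0.5924) = 0.50150
P₀ = 1/(11.09264 + 0.50150) = 1/11.59414 = 0.086250

Final: 0.086250


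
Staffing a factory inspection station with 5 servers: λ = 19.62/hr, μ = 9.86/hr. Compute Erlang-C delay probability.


a = λ/μ = 1.9899; ρ = a/5 = 0.3980
P₀ = 0.135725 (from M/M/c formula)
C(c,a) = [a^c/(c!(1−ρ))]·P₀ = [31.19683/(120·0.6020)]·0.135725
= 0.43183·0.135725 = 0.058610

Final: 0.058610


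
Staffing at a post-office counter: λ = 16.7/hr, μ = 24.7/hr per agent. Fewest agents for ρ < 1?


Stability requires cμ > λ ⇔ c > λ/μ.
λ/μ = 16.7/24.7 = 0.6761
Minimum integer c = ⌊0.6761⌋ + 1 = 1
Check: 1·24.7 = 24.70 > 16.7, while 0·24.7 = 0.00 ≤ 16.7

Final: 1 servers
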